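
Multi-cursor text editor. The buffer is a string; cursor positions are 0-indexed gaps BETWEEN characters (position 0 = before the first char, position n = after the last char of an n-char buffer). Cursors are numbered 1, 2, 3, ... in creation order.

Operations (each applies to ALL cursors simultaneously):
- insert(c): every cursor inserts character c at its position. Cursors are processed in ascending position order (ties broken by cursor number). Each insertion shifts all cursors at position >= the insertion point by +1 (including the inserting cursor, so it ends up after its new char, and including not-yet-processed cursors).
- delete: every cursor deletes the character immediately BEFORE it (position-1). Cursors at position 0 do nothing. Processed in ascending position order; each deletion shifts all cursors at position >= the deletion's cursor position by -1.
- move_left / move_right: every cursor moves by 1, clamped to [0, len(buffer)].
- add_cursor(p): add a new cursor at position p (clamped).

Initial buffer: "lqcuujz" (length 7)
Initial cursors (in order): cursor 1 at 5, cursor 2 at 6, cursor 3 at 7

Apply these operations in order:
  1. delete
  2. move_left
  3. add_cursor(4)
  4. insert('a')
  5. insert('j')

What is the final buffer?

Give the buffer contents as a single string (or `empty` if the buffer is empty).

After op 1 (delete): buffer="lqcu" (len 4), cursors c1@4 c2@4 c3@4, authorship ....
After op 2 (move_left): buffer="lqcu" (len 4), cursors c1@3 c2@3 c3@3, authorship ....
After op 3 (add_cursor(4)): buffer="lqcu" (len 4), cursors c1@3 c2@3 c3@3 c4@4, authorship ....
After op 4 (insert('a')): buffer="lqcaaaua" (len 8), cursors c1@6 c2@6 c3@6 c4@8, authorship ...123.4
After op 5 (insert('j')): buffer="lqcaaajjjuaj" (len 12), cursors c1@9 c2@9 c3@9 c4@12, authorship ...123123.44

Answer: lqcaaajjjuaj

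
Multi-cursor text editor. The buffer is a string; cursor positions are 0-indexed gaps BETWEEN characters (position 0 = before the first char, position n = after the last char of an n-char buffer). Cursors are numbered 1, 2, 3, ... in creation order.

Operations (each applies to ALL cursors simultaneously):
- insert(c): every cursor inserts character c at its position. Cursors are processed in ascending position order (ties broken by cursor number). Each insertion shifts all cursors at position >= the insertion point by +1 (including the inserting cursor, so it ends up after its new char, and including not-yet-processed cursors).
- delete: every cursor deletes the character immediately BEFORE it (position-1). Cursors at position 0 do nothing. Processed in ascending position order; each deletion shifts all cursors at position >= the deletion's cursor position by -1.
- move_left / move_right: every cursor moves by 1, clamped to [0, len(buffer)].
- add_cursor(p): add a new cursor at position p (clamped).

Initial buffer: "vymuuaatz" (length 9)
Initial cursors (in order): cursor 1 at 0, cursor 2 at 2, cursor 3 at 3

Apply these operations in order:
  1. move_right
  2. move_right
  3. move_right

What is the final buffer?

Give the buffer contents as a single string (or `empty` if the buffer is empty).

Answer: vymuuaatz

Derivation:
After op 1 (move_right): buffer="vymuuaatz" (len 9), cursors c1@1 c2@3 c3@4, authorship .........
After op 2 (move_right): buffer="vymuuaatz" (len 9), cursors c1@2 c2@4 c3@5, authorship .........
After op 3 (move_right): buffer="vymuuaatz" (len 9), cursors c1@3 c2@5 c3@6, authorship .........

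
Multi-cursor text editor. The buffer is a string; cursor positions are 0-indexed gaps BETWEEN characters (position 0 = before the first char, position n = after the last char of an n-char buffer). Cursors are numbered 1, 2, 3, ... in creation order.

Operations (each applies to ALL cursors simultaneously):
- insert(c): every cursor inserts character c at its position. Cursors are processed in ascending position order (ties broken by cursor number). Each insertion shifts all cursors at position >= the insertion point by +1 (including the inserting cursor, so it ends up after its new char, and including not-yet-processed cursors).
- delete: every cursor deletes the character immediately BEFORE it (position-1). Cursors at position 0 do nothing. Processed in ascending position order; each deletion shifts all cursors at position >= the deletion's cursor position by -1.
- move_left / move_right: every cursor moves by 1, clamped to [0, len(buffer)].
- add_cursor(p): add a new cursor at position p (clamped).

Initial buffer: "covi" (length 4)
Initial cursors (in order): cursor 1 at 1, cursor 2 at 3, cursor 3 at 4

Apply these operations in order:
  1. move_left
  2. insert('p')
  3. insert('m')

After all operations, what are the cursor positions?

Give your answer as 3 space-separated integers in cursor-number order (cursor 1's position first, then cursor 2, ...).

After op 1 (move_left): buffer="covi" (len 4), cursors c1@0 c2@2 c3@3, authorship ....
After op 2 (insert('p')): buffer="pcopvpi" (len 7), cursors c1@1 c2@4 c3@6, authorship 1..2.3.
After op 3 (insert('m')): buffer="pmcopmvpmi" (len 10), cursors c1@2 c2@6 c3@9, authorship 11..22.33.

Answer: 2 6 9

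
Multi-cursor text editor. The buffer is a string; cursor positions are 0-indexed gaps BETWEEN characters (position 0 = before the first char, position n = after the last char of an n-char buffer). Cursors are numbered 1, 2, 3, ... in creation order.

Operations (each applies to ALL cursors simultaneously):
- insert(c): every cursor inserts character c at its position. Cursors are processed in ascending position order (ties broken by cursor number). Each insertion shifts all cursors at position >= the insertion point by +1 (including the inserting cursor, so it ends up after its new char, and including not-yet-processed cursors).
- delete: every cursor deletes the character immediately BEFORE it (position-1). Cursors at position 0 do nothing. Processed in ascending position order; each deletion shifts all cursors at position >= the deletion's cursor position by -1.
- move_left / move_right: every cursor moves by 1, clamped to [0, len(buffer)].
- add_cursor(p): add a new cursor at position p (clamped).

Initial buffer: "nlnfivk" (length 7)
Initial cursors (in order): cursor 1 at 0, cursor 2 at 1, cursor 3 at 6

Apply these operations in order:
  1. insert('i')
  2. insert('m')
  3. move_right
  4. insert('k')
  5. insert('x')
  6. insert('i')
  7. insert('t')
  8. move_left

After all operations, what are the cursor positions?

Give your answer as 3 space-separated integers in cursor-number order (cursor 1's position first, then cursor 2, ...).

After op 1 (insert('i')): buffer="inilnfivik" (len 10), cursors c1@1 c2@3 c3@9, authorship 1.2.....3.
After op 2 (insert('m')): buffer="imnimlnfivimk" (len 13), cursors c1@2 c2@5 c3@12, authorship 11.22.....33.
After op 3 (move_right): buffer="imnimlnfivimk" (len 13), cursors c1@3 c2@6 c3@13, authorship 11.22.....33.
After op 4 (insert('k')): buffer="imnkimlknfivimkk" (len 16), cursors c1@4 c2@8 c3@16, authorship 11.122.2....33.3
After op 5 (insert('x')): buffer="imnkximlkxnfivimkkx" (len 19), cursors c1@5 c2@10 c3@19, authorship 11.1122.22....33.33
After op 6 (insert('i')): buffer="imnkxiimlkxinfivimkkxi" (len 22), cursors c1@6 c2@12 c3@22, authorship 11.11122.222....33.333
After op 7 (insert('t')): buffer="imnkxitimlkxitnfivimkkxit" (len 25), cursors c1@7 c2@14 c3@25, authorship 11.111122.2222....33.3333
After op 8 (move_left): buffer="imnkxitimlkxitnfivimkkxit" (len 25), cursors c1@6 c2@13 c3@24, authorship 11.111122.2222....33.3333

Answer: 6 13 24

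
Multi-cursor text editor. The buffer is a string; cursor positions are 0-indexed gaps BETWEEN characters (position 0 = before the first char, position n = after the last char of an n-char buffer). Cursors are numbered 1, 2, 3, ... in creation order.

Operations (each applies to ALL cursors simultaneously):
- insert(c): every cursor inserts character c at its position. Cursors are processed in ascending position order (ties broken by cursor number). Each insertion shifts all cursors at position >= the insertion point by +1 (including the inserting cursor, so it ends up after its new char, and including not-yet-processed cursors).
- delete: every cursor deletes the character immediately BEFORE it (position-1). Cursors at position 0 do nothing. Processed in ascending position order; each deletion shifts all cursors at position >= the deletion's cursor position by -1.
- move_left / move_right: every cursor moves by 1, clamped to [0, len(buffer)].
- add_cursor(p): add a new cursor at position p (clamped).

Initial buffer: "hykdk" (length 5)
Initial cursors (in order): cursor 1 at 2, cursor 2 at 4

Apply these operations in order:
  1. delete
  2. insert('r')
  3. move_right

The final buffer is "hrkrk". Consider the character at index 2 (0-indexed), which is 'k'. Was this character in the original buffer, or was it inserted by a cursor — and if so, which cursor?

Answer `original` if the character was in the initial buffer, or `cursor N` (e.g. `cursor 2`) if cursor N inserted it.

After op 1 (delete): buffer="hkk" (len 3), cursors c1@1 c2@2, authorship ...
After op 2 (insert('r')): buffer="hrkrk" (len 5), cursors c1@2 c2@4, authorship .1.2.
After op 3 (move_right): buffer="hrkrk" (len 5), cursors c1@3 c2@5, authorship .1.2.
Authorship (.=original, N=cursor N): . 1 . 2 .
Index 2: author = original

Answer: original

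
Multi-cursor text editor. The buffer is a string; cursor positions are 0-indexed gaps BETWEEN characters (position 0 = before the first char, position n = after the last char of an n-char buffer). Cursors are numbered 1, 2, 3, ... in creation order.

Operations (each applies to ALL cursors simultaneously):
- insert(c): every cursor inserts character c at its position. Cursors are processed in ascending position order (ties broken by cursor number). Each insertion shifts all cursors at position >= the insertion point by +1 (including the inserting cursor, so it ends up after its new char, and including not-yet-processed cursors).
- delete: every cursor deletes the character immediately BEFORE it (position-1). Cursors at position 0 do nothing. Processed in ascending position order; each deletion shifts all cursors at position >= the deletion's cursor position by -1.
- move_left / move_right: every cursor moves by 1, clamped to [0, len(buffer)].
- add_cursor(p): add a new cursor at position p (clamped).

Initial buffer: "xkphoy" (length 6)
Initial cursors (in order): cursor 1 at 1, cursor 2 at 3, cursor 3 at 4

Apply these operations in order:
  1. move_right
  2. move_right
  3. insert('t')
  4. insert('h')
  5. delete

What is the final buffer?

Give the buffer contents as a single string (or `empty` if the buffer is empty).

Answer: xkpthotyt

Derivation:
After op 1 (move_right): buffer="xkphoy" (len 6), cursors c1@2 c2@4 c3@5, authorship ......
After op 2 (move_right): buffer="xkphoy" (len 6), cursors c1@3 c2@5 c3@6, authorship ......
After op 3 (insert('t')): buffer="xkpthotyt" (len 9), cursors c1@4 c2@7 c3@9, authorship ...1..2.3
After op 4 (insert('h')): buffer="xkpthhothyth" (len 12), cursors c1@5 c2@9 c3@12, authorship ...11..22.33
After op 5 (delete): buffer="xkpthotyt" (len 9), cursors c1@4 c2@7 c3@9, authorship ...1..2.3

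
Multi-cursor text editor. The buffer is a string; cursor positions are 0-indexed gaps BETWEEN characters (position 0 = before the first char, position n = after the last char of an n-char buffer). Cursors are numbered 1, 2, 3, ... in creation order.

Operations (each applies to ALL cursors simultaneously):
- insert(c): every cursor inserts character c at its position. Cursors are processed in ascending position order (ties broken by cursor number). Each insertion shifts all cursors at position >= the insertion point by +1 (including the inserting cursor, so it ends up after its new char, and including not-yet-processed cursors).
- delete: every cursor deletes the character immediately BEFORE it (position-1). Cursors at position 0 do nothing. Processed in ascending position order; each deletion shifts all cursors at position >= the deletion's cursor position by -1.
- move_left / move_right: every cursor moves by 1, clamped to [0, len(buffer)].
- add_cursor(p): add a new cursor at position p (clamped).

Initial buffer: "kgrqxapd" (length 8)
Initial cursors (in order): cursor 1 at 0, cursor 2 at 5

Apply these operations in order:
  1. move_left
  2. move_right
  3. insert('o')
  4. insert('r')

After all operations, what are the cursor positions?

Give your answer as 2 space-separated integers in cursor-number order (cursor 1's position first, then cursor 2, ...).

After op 1 (move_left): buffer="kgrqxapd" (len 8), cursors c1@0 c2@4, authorship ........
After op 2 (move_right): buffer="kgrqxapd" (len 8), cursors c1@1 c2@5, authorship ........
After op 3 (insert('o')): buffer="kogrqxoapd" (len 10), cursors c1@2 c2@7, authorship .1....2...
After op 4 (insert('r')): buffer="korgrqxorapd" (len 12), cursors c1@3 c2@9, authorship .11....22...

Answer: 3 9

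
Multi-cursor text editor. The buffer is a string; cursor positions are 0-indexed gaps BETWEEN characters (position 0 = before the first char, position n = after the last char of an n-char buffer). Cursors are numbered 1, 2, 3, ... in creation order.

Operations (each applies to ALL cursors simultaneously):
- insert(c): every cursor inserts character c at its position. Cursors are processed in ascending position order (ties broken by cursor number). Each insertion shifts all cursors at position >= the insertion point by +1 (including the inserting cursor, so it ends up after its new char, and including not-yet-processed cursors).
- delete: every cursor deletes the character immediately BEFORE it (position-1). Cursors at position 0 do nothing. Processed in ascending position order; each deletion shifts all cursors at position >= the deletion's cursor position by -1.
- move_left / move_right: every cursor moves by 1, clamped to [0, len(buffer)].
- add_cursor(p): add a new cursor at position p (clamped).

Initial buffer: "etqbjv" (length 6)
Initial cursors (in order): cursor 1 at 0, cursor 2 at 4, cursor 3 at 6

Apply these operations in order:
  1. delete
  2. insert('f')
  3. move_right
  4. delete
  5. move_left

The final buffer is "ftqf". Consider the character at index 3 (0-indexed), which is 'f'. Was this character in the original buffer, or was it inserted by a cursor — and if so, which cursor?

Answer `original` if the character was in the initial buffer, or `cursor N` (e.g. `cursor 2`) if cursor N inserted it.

Answer: cursor 2

Derivation:
After op 1 (delete): buffer="etqj" (len 4), cursors c1@0 c2@3 c3@4, authorship ....
After op 2 (insert('f')): buffer="fetqfjf" (len 7), cursors c1@1 c2@5 c3@7, authorship 1...2.3
After op 3 (move_right): buffer="fetqfjf" (len 7), cursors c1@2 c2@6 c3@7, authorship 1...2.3
After op 4 (delete): buffer="ftqf" (len 4), cursors c1@1 c2@4 c3@4, authorship 1..2
After op 5 (move_left): buffer="ftqf" (len 4), cursors c1@0 c2@3 c3@3, authorship 1..2
Authorship (.=original, N=cursor N): 1 . . 2
Index 3: author = 2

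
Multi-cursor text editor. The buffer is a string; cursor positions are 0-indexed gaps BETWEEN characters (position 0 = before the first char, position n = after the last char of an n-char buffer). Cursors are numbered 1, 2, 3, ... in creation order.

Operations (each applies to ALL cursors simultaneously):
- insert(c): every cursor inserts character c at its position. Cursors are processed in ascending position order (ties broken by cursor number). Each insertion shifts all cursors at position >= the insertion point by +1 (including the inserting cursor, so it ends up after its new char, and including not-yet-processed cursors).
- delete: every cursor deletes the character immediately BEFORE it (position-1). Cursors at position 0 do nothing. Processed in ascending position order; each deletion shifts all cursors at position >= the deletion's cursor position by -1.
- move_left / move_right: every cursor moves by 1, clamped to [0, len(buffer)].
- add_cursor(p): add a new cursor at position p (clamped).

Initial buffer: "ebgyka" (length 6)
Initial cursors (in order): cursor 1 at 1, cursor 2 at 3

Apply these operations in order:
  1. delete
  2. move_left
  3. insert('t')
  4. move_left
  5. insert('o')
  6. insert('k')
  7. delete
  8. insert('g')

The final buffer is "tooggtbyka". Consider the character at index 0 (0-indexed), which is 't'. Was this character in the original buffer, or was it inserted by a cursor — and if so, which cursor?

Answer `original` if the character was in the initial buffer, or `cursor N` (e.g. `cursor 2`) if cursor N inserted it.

After op 1 (delete): buffer="byka" (len 4), cursors c1@0 c2@1, authorship ....
After op 2 (move_left): buffer="byka" (len 4), cursors c1@0 c2@0, authorship ....
After op 3 (insert('t')): buffer="ttbyka" (len 6), cursors c1@2 c2@2, authorship 12....
After op 4 (move_left): buffer="ttbyka" (len 6), cursors c1@1 c2@1, authorship 12....
After op 5 (insert('o')): buffer="tootbyka" (len 8), cursors c1@3 c2@3, authorship 1122....
After op 6 (insert('k')): buffer="tookktbyka" (len 10), cursors c1@5 c2@5, authorship 112122....
After op 7 (delete): buffer="tootbyka" (len 8), cursors c1@3 c2@3, authorship 1122....
After op 8 (insert('g')): buffer="tooggtbyka" (len 10), cursors c1@5 c2@5, authorship 112122....
Authorship (.=original, N=cursor N): 1 1 2 1 2 2 . . . .
Index 0: author = 1

Answer: cursor 1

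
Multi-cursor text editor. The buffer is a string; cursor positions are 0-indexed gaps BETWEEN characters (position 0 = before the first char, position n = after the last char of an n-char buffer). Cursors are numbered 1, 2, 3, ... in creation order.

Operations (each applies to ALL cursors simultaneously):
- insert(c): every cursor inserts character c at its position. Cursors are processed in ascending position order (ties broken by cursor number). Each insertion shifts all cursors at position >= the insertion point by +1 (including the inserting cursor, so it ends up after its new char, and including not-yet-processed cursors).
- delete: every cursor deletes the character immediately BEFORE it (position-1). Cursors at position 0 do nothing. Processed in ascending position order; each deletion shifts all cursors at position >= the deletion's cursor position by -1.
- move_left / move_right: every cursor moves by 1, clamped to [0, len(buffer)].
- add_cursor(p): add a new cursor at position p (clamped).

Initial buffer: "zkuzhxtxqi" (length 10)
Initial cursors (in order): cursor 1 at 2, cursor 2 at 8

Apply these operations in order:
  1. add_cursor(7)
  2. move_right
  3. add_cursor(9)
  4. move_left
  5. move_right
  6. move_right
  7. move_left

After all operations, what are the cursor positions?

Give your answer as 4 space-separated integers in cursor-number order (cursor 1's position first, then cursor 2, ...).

Answer: 3 9 8 9

Derivation:
After op 1 (add_cursor(7)): buffer="zkuzhxtxqi" (len 10), cursors c1@2 c3@7 c2@8, authorship ..........
After op 2 (move_right): buffer="zkuzhxtxqi" (len 10), cursors c1@3 c3@8 c2@9, authorship ..........
After op 3 (add_cursor(9)): buffer="zkuzhxtxqi" (len 10), cursors c1@3 c3@8 c2@9 c4@9, authorship ..........
After op 4 (move_left): buffer="zkuzhxtxqi" (len 10), cursors c1@2 c3@7 c2@8 c4@8, authorship ..........
After op 5 (move_right): buffer="zkuzhxtxqi" (len 10), cursors c1@3 c3@8 c2@9 c4@9, authorship ..........
After op 6 (move_right): buffer="zkuzhxtxqi" (len 10), cursors c1@4 c3@9 c2@10 c4@10, authorship ..........
After op 7 (move_left): buffer="zkuzhxtxqi" (len 10), cursors c1@3 c3@8 c2@9 c4@9, authorship ..........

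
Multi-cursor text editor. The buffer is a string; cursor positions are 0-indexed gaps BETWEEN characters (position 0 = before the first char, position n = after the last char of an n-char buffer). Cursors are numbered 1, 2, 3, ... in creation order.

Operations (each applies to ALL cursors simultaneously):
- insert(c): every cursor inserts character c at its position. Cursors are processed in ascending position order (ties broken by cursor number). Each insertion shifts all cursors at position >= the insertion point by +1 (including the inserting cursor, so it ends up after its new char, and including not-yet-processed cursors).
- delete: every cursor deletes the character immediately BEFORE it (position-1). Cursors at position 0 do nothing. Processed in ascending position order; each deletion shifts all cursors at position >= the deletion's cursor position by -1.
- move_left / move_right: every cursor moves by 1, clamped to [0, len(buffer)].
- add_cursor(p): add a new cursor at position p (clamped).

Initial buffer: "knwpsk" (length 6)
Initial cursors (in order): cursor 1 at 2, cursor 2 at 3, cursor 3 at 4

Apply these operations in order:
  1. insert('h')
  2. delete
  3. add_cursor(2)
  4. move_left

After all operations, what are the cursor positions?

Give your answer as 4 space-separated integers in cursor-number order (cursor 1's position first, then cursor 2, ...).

Answer: 1 2 3 1

Derivation:
After op 1 (insert('h')): buffer="knhwhphsk" (len 9), cursors c1@3 c2@5 c3@7, authorship ..1.2.3..
After op 2 (delete): buffer="knwpsk" (len 6), cursors c1@2 c2@3 c3@4, authorship ......
After op 3 (add_cursor(2)): buffer="knwpsk" (len 6), cursors c1@2 c4@2 c2@3 c3@4, authorship ......
After op 4 (move_left): buffer="knwpsk" (len 6), cursors c1@1 c4@1 c2@2 c3@3, authorship ......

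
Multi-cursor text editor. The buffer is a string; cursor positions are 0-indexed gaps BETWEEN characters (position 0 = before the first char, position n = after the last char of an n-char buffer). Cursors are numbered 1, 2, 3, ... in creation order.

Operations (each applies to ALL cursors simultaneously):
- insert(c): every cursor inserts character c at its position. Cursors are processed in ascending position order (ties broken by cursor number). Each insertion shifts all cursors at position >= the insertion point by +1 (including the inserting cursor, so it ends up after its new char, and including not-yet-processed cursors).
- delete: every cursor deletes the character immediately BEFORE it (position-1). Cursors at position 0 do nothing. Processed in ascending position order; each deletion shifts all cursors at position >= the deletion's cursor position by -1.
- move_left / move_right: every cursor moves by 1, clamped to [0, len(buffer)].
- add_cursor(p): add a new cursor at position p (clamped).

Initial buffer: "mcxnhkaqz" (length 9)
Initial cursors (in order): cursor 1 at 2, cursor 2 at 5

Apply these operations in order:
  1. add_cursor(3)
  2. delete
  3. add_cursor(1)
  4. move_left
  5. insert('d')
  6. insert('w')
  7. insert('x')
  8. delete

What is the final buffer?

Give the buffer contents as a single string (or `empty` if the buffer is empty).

After op 1 (add_cursor(3)): buffer="mcxnhkaqz" (len 9), cursors c1@2 c3@3 c2@5, authorship .........
After op 2 (delete): buffer="mnkaqz" (len 6), cursors c1@1 c3@1 c2@2, authorship ......
After op 3 (add_cursor(1)): buffer="mnkaqz" (len 6), cursors c1@1 c3@1 c4@1 c2@2, authorship ......
After op 4 (move_left): buffer="mnkaqz" (len 6), cursors c1@0 c3@0 c4@0 c2@1, authorship ......
After op 5 (insert('d')): buffer="dddmdnkaqz" (len 10), cursors c1@3 c3@3 c4@3 c2@5, authorship 134.2.....
After op 6 (insert('w')): buffer="dddwwwmdwnkaqz" (len 14), cursors c1@6 c3@6 c4@6 c2@9, authorship 134134.22.....
After op 7 (insert('x')): buffer="dddwwwxxxmdwxnkaqz" (len 18), cursors c1@9 c3@9 c4@9 c2@13, authorship 134134134.222.....
After op 8 (delete): buffer="dddwwwmdwnkaqz" (len 14), cursors c1@6 c3@6 c4@6 c2@9, authorship 134134.22.....

Answer: dddwwwmdwnkaqz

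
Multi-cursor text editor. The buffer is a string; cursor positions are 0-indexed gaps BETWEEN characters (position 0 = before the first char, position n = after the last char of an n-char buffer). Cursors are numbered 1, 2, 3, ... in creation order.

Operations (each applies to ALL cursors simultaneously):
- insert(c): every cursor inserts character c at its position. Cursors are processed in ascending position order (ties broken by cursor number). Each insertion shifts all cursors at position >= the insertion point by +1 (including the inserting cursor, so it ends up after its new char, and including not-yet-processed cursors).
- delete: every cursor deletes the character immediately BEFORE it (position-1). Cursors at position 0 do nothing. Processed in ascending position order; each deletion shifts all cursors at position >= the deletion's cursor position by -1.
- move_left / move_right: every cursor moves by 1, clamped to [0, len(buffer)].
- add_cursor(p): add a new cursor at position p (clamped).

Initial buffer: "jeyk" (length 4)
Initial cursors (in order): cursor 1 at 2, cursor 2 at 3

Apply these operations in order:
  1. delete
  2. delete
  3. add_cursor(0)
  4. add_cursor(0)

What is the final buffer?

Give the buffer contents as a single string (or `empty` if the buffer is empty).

After op 1 (delete): buffer="jk" (len 2), cursors c1@1 c2@1, authorship ..
After op 2 (delete): buffer="k" (len 1), cursors c1@0 c2@0, authorship .
After op 3 (add_cursor(0)): buffer="k" (len 1), cursors c1@0 c2@0 c3@0, authorship .
After op 4 (add_cursor(0)): buffer="k" (len 1), cursors c1@0 c2@0 c3@0 c4@0, authorship .

Answer: k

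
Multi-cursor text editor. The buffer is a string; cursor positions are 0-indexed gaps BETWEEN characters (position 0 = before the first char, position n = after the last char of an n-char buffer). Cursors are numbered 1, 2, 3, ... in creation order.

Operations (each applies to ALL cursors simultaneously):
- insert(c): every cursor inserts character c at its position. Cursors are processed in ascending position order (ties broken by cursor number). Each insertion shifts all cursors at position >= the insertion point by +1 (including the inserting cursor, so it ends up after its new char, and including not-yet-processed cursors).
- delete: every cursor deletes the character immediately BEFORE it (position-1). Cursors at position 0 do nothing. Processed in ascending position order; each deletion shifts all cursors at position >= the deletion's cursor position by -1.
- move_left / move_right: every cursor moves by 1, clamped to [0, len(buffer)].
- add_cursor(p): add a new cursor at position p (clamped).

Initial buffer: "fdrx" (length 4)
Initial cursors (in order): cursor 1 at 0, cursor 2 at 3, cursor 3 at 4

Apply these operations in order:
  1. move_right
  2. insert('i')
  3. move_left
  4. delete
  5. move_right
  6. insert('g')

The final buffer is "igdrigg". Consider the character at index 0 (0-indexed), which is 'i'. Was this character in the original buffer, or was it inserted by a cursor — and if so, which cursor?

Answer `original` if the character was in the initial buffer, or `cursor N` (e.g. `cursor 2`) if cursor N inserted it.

Answer: cursor 1

Derivation:
After op 1 (move_right): buffer="fdrx" (len 4), cursors c1@1 c2@4 c3@4, authorship ....
After op 2 (insert('i')): buffer="fidrxii" (len 7), cursors c1@2 c2@7 c3@7, authorship .1...23
After op 3 (move_left): buffer="fidrxii" (len 7), cursors c1@1 c2@6 c3@6, authorship .1...23
After op 4 (delete): buffer="idri" (len 4), cursors c1@0 c2@3 c3@3, authorship 1..3
After op 5 (move_right): buffer="idri" (len 4), cursors c1@1 c2@4 c3@4, authorship 1..3
After op 6 (insert('g')): buffer="igdrigg" (len 7), cursors c1@2 c2@7 c3@7, authorship 11..323
Authorship (.=original, N=cursor N): 1 1 . . 3 2 3
Index 0: author = 1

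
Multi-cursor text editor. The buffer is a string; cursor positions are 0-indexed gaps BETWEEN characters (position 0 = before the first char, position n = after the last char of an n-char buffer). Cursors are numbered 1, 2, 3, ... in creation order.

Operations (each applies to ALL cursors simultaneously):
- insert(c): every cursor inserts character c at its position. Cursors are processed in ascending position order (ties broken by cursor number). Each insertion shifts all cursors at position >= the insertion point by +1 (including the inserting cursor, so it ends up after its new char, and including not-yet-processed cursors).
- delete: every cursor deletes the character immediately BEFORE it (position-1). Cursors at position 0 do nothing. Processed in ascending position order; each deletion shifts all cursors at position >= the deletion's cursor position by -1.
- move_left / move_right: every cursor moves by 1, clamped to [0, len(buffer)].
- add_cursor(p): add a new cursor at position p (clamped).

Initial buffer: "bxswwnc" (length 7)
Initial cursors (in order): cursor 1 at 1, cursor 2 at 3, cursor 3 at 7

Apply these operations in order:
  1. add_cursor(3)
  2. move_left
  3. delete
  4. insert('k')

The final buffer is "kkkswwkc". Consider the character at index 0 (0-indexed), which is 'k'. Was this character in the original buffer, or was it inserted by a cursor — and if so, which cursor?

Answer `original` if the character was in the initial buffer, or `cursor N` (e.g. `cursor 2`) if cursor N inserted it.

After op 1 (add_cursor(3)): buffer="bxswwnc" (len 7), cursors c1@1 c2@3 c4@3 c3@7, authorship .......
After op 2 (move_left): buffer="bxswwnc" (len 7), cursors c1@0 c2@2 c4@2 c3@6, authorship .......
After op 3 (delete): buffer="swwc" (len 4), cursors c1@0 c2@0 c4@0 c3@3, authorship ....
After op 4 (insert('k')): buffer="kkkswwkc" (len 8), cursors c1@3 c2@3 c4@3 c3@7, authorship 124...3.
Authorship (.=original, N=cursor N): 1 2 4 . . . 3 .
Index 0: author = 1

Answer: cursor 1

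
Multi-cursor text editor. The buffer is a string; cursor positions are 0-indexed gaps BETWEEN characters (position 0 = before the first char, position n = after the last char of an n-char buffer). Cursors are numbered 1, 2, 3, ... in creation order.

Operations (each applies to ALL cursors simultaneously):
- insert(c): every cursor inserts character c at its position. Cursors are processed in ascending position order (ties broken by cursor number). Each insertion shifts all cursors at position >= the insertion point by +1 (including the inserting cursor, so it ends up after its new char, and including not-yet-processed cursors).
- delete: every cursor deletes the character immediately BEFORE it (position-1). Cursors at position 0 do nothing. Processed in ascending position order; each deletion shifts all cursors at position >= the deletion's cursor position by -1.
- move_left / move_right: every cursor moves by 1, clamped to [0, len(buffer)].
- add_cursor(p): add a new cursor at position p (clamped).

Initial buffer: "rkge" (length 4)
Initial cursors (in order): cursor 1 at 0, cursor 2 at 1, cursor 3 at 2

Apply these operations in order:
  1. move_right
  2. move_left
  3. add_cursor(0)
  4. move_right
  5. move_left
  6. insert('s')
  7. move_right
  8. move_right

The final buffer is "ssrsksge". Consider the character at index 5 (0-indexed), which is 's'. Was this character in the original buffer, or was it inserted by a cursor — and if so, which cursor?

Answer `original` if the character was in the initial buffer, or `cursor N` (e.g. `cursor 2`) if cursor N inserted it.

After op 1 (move_right): buffer="rkge" (len 4), cursors c1@1 c2@2 c3@3, authorship ....
After op 2 (move_left): buffer="rkge" (len 4), cursors c1@0 c2@1 c3@2, authorship ....
After op 3 (add_cursor(0)): buffer="rkge" (len 4), cursors c1@0 c4@0 c2@1 c3@2, authorship ....
After op 4 (move_right): buffer="rkge" (len 4), cursors c1@1 c4@1 c2@2 c3@3, authorship ....
After op 5 (move_left): buffer="rkge" (len 4), cursors c1@0 c4@0 c2@1 c3@2, authorship ....
After op 6 (insert('s')): buffer="ssrsksge" (len 8), cursors c1@2 c4@2 c2@4 c3@6, authorship 14.2.3..
After op 7 (move_right): buffer="ssrsksge" (len 8), cursors c1@3 c4@3 c2@5 c3@7, authorship 14.2.3..
After op 8 (move_right): buffer="ssrsksge" (len 8), cursors c1@4 c4@4 c2@6 c3@8, authorship 14.2.3..
Authorship (.=original, N=cursor N): 1 4 . 2 . 3 . .
Index 5: author = 3

Answer: cursor 3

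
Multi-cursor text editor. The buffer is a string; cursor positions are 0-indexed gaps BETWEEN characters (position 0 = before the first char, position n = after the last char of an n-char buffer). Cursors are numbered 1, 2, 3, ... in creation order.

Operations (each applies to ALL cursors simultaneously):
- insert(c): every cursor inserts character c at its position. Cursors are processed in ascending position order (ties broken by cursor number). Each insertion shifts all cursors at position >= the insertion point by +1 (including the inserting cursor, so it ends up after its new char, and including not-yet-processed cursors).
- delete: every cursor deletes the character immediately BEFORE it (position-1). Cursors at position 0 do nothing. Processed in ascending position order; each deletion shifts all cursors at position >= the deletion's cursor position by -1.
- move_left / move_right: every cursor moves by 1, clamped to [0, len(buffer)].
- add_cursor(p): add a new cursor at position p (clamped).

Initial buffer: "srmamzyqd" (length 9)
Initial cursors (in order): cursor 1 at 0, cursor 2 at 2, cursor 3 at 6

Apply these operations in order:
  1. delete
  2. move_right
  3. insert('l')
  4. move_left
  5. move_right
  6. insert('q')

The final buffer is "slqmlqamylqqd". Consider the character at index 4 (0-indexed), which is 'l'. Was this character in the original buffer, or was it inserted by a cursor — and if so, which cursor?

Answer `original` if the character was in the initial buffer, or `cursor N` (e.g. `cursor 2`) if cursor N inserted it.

Answer: cursor 2

Derivation:
After op 1 (delete): buffer="smamyqd" (len 7), cursors c1@0 c2@1 c3@4, authorship .......
After op 2 (move_right): buffer="smamyqd" (len 7), cursors c1@1 c2@2 c3@5, authorship .......
After op 3 (insert('l')): buffer="slmlamylqd" (len 10), cursors c1@2 c2@4 c3@8, authorship .1.2...3..
After op 4 (move_left): buffer="slmlamylqd" (len 10), cursors c1@1 c2@3 c3@7, authorship .1.2...3..
After op 5 (move_right): buffer="slmlamylqd" (len 10), cursors c1@2 c2@4 c3@8, authorship .1.2...3..
After op 6 (insert('q')): buffer="slqmlqamylqqd" (len 13), cursors c1@3 c2@6 c3@11, authorship .11.22...33..
Authorship (.=original, N=cursor N): . 1 1 . 2 2 . . . 3 3 . .
Index 4: author = 2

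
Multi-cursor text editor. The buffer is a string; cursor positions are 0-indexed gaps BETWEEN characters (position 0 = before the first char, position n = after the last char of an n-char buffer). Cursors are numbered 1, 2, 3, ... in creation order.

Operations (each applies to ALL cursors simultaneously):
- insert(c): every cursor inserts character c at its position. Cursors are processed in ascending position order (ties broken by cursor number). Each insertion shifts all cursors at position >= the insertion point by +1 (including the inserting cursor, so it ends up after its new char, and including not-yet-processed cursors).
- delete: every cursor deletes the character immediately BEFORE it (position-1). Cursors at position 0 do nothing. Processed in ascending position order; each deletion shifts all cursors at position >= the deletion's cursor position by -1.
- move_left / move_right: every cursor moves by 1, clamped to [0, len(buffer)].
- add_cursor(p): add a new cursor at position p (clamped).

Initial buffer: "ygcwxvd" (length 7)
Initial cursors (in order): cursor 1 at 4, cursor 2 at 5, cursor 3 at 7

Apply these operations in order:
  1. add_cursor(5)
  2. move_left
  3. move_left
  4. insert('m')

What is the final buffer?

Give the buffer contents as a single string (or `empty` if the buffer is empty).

After op 1 (add_cursor(5)): buffer="ygcwxvd" (len 7), cursors c1@4 c2@5 c4@5 c3@7, authorship .......
After op 2 (move_left): buffer="ygcwxvd" (len 7), cursors c1@3 c2@4 c4@4 c3@6, authorship .......
After op 3 (move_left): buffer="ygcwxvd" (len 7), cursors c1@2 c2@3 c4@3 c3@5, authorship .......
After op 4 (insert('m')): buffer="ygmcmmwxmvd" (len 11), cursors c1@3 c2@6 c4@6 c3@9, authorship ..1.24..3..

Answer: ygmcmmwxmvd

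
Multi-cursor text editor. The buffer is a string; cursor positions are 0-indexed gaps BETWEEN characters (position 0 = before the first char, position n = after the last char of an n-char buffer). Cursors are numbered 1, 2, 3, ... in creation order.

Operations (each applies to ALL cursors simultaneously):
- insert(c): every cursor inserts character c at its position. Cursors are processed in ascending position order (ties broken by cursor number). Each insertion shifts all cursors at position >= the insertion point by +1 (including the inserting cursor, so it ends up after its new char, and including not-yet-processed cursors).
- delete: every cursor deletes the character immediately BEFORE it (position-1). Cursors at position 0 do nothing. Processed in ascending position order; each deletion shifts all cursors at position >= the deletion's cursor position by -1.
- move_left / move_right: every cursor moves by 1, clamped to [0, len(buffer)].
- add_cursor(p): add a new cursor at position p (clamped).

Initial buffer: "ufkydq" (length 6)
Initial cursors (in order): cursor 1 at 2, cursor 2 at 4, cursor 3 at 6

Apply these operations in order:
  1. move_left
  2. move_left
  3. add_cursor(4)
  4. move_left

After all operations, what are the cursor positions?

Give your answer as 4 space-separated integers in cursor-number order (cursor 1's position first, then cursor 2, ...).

Answer: 0 1 3 3

Derivation:
After op 1 (move_left): buffer="ufkydq" (len 6), cursors c1@1 c2@3 c3@5, authorship ......
After op 2 (move_left): buffer="ufkydq" (len 6), cursors c1@0 c2@2 c3@4, authorship ......
After op 3 (add_cursor(4)): buffer="ufkydq" (len 6), cursors c1@0 c2@2 c3@4 c4@4, authorship ......
After op 4 (move_left): buffer="ufkydq" (len 6), cursors c1@0 c2@1 c3@3 c4@3, authorship ......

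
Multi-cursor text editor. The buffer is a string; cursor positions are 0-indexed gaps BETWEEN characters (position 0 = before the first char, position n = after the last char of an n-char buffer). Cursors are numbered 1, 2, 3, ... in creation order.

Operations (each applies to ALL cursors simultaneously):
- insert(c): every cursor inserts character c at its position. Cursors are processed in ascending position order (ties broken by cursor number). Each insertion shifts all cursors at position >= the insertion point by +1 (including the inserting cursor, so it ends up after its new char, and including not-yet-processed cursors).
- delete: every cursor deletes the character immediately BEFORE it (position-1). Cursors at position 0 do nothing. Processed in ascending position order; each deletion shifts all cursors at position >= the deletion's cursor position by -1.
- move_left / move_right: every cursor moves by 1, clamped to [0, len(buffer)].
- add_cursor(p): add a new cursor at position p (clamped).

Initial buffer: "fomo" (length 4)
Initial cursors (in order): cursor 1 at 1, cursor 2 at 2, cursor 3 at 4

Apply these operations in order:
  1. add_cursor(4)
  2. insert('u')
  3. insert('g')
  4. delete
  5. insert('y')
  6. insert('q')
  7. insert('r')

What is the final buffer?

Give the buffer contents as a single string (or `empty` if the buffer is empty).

After op 1 (add_cursor(4)): buffer="fomo" (len 4), cursors c1@1 c2@2 c3@4 c4@4, authorship ....
After op 2 (insert('u')): buffer="fuoumouu" (len 8), cursors c1@2 c2@4 c3@8 c4@8, authorship .1.2..34
After op 3 (insert('g')): buffer="fugougmouugg" (len 12), cursors c1@3 c2@6 c3@12 c4@12, authorship .11.22..3434
After op 4 (delete): buffer="fuoumouu" (len 8), cursors c1@2 c2@4 c3@8 c4@8, authorship .1.2..34
After op 5 (insert('y')): buffer="fuyouymouuyy" (len 12), cursors c1@3 c2@6 c3@12 c4@12, authorship .11.22..3434
After op 6 (insert('q')): buffer="fuyqouyqmouuyyqq" (len 16), cursors c1@4 c2@8 c3@16 c4@16, authorship .111.222..343434
After op 7 (insert('r')): buffer="fuyqrouyqrmouuyyqqrr" (len 20), cursors c1@5 c2@10 c3@20 c4@20, authorship .1111.2222..34343434

Answer: fuyqrouyqrmouuyyqqrr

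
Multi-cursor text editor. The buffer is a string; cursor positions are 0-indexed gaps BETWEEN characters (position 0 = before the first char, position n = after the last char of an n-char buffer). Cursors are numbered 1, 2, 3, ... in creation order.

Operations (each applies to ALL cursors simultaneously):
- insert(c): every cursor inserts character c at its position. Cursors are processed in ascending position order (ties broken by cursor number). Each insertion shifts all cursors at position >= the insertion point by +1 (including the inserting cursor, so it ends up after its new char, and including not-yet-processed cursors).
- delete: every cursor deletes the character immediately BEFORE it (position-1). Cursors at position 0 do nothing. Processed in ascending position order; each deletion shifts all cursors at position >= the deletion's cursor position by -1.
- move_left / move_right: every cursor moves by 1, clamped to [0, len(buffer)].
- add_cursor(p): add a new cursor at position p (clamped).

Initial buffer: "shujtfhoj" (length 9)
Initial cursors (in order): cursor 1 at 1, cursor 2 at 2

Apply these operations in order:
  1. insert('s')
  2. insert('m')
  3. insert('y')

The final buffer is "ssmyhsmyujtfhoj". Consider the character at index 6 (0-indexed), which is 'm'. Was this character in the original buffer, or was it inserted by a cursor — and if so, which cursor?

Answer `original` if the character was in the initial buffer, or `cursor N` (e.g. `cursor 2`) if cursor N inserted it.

Answer: cursor 2

Derivation:
After op 1 (insert('s')): buffer="sshsujtfhoj" (len 11), cursors c1@2 c2@4, authorship .1.2.......
After op 2 (insert('m')): buffer="ssmhsmujtfhoj" (len 13), cursors c1@3 c2@6, authorship .11.22.......
After op 3 (insert('y')): buffer="ssmyhsmyujtfhoj" (len 15), cursors c1@4 c2@8, authorship .111.222.......
Authorship (.=original, N=cursor N): . 1 1 1 . 2 2 2 . . . . . . .
Index 6: author = 2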